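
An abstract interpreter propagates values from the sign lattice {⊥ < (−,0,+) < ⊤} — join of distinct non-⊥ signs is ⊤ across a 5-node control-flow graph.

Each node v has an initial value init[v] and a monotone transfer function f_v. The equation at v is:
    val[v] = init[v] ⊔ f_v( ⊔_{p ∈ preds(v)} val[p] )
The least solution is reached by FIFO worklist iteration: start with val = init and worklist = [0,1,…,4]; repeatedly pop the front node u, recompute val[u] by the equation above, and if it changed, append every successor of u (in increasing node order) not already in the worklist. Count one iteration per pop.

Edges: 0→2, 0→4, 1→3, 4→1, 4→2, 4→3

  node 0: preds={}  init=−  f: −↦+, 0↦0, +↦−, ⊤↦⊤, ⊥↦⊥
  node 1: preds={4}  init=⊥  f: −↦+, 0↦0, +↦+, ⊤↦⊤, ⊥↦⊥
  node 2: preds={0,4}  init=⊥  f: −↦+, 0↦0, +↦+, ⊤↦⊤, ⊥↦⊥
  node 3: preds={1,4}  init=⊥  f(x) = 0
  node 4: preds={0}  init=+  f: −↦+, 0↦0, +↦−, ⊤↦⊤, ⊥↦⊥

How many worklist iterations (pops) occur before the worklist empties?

5

Worklist (5 pops):
  #1 pop 0: in=⊥ → − (no change)
  #2 pop 1: in=+ → + (was ⊥); enqueue []
  #3 pop 2: in=⊤ → ⊤ (was ⊥); enqueue []
  #4 pop 3: in=+ → 0 (was ⊥); enqueue []
  #5 pop 4: in=− → + (no change)

Fixpoint:
  val[0] = −
  val[1] = +
  val[2] = ⊤
  val[3] = 0
  val[4] = +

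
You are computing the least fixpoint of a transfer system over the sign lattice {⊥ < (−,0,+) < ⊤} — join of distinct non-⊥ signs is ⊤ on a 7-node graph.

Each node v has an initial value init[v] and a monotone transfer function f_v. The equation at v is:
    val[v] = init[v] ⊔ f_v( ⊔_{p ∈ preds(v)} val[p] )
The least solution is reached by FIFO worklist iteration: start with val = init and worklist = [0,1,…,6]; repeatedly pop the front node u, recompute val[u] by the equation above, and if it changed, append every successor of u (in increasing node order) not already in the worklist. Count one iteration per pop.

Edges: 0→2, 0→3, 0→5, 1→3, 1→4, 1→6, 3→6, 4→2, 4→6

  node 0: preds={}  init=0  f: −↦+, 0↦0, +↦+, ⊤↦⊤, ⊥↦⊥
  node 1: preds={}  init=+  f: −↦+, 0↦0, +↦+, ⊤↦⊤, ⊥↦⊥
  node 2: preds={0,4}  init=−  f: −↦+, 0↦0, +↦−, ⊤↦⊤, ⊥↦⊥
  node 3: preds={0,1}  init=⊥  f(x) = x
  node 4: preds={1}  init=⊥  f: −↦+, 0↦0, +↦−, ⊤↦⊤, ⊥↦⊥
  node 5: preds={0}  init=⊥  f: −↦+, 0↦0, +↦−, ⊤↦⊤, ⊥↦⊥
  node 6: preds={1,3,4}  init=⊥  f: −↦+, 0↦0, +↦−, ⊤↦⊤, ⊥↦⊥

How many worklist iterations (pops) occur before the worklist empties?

Trace (8 dequeues):
  [1] u=0 | in ⊥ | out 0 | ==
  [2] u=1 | in ⊥ | out + | ==
  [3] u=2 | in 0 | out ⊤ | prev − | push {}
  [4] u=3 | in ⊤ | out ⊤ | prev ⊥ | push {}
  [5] u=4 | in + | out − | prev ⊥ | push {2}
  [6] u=5 | in 0 | out 0 | prev ⊥ | push {}
  [7] u=6 | in ⊤ | out ⊤ | prev ⊥ | push {}
  [8] u=2 | in ⊤ | out ⊤ | ==

Converged values:
  [0] 0
  [1] +
  [2] ⊤
  [3] ⊤
  [4] −
  [5] 0
  [6] ⊤

8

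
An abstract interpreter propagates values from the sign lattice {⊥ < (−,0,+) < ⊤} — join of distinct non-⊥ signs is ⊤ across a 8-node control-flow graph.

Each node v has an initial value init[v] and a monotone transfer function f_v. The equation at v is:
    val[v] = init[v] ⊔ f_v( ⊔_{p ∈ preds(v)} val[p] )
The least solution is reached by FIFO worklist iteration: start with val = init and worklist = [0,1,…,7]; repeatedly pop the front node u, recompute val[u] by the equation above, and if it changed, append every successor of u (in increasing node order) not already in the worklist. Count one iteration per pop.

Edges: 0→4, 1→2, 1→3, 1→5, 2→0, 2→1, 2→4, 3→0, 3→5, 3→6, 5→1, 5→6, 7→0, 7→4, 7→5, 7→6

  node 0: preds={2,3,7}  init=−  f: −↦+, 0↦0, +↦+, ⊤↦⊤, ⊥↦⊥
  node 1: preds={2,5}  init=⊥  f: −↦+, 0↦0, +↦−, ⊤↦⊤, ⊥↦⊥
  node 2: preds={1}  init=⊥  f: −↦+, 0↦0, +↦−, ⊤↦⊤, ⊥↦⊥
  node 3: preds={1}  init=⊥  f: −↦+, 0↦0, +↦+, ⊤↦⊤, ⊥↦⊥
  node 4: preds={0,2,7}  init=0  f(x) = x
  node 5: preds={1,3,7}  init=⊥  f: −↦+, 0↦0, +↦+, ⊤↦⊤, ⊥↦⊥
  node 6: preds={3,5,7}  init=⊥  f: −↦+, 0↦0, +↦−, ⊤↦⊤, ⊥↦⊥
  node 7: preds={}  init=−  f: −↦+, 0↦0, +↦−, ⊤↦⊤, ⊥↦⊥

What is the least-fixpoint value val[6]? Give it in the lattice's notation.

Worklist (23 pops):
  #1 pop 0: in=− → ⊤ (was −); enqueue []
  #2 pop 1: in=⊥ → ⊥ (no change)
  #3 pop 2: in=⊥ → ⊥ (no change)
  #4 pop 3: in=⊥ → ⊥ (no change)
  #5 pop 4: in=⊤ → ⊤ (was 0); enqueue []
  #6 pop 5: in=− → + (was ⊥); enqueue [1]
  #7 pop 6: in=⊤ → ⊤ (was ⊥); enqueue []
  #8 pop 7: in=⊥ → − (no change)
  #9 pop 1: in=+ → − (was ⊥); enqueue [2,3,5]
  #10 pop 2: in=− → + (was ⊥); enqueue [0,1,4]
  #11 pop 3: in=− → + (was ⊥); enqueue [6]
  #12 pop 5: in=⊤ → ⊤ (was +); enqueue []
  #13 pop 0: in=⊤ → ⊤ (no change)
  #14 pop 1: in=⊤ → ⊤ (was −); enqueue [2,3,5]
  #15 pop 4: in=⊤ → ⊤ (no change)
  #16 pop 6: in=⊤ → ⊤ (no change)
  #17 pop 2: in=⊤ → ⊤ (was +); enqueue [0,1,4]
  #18 pop 3: in=⊤ → ⊤ (was +); enqueue [6]
  #19 pop 5: in=⊤ → ⊤ (no change)
  #20 pop 0: in=⊤ → ⊤ (no change)
  #21 pop 1: in=⊤ → ⊤ (no change)
  #22 pop 4: in=⊤ → ⊤ (no change)
  #23 pop 6: in=⊤ → ⊤ (no change)

Fixpoint:
  val[0] = ⊤
  val[1] = ⊤
  val[2] = ⊤
  val[3] = ⊤
  val[4] = ⊤
  val[5] = ⊤
  val[6] = ⊤
  val[7] = −

⊤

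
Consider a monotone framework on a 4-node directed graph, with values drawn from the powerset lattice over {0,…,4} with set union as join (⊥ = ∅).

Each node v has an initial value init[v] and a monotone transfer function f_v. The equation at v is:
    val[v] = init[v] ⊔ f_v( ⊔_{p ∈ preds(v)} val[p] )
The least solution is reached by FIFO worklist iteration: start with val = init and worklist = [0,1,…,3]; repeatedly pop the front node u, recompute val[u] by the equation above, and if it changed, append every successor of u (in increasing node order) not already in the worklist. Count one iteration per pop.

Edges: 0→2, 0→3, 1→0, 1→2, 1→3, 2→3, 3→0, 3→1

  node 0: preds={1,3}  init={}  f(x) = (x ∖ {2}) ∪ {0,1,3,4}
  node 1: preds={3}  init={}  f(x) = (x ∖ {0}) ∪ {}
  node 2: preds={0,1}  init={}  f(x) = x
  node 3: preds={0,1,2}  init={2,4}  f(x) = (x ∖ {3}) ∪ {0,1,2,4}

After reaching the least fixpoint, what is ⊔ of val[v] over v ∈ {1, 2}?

Trace (9 dequeues):
  [1] u=0 | in {2,4} | out {0,1,3,4} | prev {} | push {}
  [2] u=1 | in {2,4} | out {2,4} | prev {} | push {0}
  [3] u=2 | in {0,1,2,3,4} | out {0,1,2,3,4} | prev {} | push {}
  [4] u=3 | in {0,1,2,3,4} | out {0,1,2,4} | prev {2,4} | push {1}
  [5] u=0 | in {0,1,2,4} | out {0,1,3,4} | ==
  [6] u=1 | in {0,1,2,4} | out {1,2,4} | prev {2,4} | push {0,2,3}
  [7] u=0 | in {0,1,2,4} | out {0,1,3,4} | ==
  [8] u=2 | in {0,1,2,3,4} | out {0,1,2,3,4} | ==
  [9] u=3 | in {0,1,2,3,4} | out {0,1,2,4} | ==

Converged values:
  [0] {0,1,3,4}
  [1] {1,2,4}
  [2] {0,1,2,3,4}
  [3] {0,1,2,4}

{0,1,2,3,4}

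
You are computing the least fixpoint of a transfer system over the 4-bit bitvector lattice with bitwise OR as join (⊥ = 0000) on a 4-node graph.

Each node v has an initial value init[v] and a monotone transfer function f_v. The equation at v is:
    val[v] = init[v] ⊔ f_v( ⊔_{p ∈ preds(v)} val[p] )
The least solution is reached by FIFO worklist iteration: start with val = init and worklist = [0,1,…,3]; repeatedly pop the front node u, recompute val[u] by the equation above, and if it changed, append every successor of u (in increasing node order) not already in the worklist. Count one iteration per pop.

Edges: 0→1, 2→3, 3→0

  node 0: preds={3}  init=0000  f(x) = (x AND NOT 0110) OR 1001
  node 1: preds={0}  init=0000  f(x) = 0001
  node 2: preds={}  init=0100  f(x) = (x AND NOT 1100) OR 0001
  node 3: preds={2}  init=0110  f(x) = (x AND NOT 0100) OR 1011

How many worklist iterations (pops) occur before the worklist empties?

Trace (5 dequeues):
  [1] u=0 | in 0110 | out 1001 | prev 0000 | push {}
  [2] u=1 | in 1001 | out 0001 | prev 0000 | push {}
  [3] u=2 | in 0000 | out 0101 | prev 0100 | push {}
  [4] u=3 | in 0101 | out 1111 | prev 0110 | push {0}
  [5] u=0 | in 1111 | out 1001 | ==

Converged values:
  [0] 1001
  [1] 0001
  [2] 0101
  [3] 1111

5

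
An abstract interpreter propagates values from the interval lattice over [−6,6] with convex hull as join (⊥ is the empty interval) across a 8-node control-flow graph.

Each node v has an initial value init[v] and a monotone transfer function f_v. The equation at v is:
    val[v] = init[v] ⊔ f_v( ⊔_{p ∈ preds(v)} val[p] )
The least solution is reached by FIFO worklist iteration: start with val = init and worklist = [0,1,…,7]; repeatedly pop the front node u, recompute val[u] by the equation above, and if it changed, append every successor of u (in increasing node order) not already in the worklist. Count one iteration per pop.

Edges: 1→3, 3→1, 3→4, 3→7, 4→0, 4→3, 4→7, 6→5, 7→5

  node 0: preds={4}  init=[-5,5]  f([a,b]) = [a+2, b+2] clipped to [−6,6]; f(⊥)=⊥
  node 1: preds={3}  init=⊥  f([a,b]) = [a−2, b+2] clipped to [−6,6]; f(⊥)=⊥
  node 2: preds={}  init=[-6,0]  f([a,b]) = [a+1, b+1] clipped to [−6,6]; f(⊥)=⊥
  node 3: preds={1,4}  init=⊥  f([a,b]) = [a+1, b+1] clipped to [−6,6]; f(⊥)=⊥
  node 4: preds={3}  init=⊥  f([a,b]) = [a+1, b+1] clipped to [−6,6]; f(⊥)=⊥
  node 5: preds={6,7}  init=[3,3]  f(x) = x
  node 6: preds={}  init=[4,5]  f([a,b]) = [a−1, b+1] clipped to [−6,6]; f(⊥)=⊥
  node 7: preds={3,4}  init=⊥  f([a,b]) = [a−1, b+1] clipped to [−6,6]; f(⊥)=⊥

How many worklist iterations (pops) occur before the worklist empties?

Worklist (8 pops):
  #1 pop 0: in=⊥ → [-5,5] (no change)
  #2 pop 1: in=⊥ → ⊥ (no change)
  #3 pop 2: in=⊥ → [-6,0] (no change)
  #4 pop 3: in=⊥ → ⊥ (no change)
  #5 pop 4: in=⊥ → ⊥ (no change)
  #6 pop 5: in=[4,5] → [3,5] (was [3,3]); enqueue []
  #7 pop 6: in=⊥ → [4,5] (no change)
  #8 pop 7: in=⊥ → ⊥ (no change)

Fixpoint:
  val[0] = [-5,5]
  val[1] = ⊥
  val[2] = [-6,0]
  val[3] = ⊥
  val[4] = ⊥
  val[5] = [3,5]
  val[6] = [4,5]
  val[7] = ⊥

8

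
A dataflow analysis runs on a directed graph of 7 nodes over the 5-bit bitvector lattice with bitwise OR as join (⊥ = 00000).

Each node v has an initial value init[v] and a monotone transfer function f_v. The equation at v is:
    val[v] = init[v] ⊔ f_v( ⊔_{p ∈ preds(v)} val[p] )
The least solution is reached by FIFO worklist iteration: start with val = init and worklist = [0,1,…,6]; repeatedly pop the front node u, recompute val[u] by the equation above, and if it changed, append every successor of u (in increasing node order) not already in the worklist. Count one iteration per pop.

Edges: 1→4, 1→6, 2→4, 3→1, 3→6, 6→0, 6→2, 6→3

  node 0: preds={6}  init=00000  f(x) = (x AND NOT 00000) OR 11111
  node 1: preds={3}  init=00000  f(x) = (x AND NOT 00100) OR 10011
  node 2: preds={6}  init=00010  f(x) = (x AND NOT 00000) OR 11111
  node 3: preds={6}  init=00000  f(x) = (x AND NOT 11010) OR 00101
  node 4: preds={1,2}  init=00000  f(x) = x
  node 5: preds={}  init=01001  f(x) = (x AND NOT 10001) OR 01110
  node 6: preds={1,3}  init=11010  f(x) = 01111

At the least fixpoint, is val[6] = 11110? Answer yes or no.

Iteration log — 11 steps:
  step 1. node 0  ⊔preds=11010  new=11111  old=00000  +wl: 
  step 2. node 1  ⊔preds=00000  new=10011  old=00000  +wl: 
  step 3. node 2  ⊔preds=11010  new=11111  old=00010  +wl: 
  step 4. node 3  ⊔preds=11010  new=00101  old=00000  +wl: 1
  step 5. node 4  ⊔preds=11111  new=11111  old=00000  +wl: 
  step 6. node 5  ⊔preds=00000  new=01111  old=01001  +wl: 
  step 7. node 6  ⊔preds=10111  new=11111  old=11010  +wl: 0,2,3
  step 8. node 1  ⊔preds=00101  new=10011  stable
  step 9. node 0  ⊔preds=11111  new=11111  stable
  step 10. node 2  ⊔preds=11111  new=11111  stable
  step 11. node 3  ⊔preds=11111  new=00101  stable

Least fixpoint reached:
  node 0: 11111
  node 1: 10011
  node 2: 11111
  node 3: 00101
  node 4: 11111
  node 5: 01111
  node 6: 11111

no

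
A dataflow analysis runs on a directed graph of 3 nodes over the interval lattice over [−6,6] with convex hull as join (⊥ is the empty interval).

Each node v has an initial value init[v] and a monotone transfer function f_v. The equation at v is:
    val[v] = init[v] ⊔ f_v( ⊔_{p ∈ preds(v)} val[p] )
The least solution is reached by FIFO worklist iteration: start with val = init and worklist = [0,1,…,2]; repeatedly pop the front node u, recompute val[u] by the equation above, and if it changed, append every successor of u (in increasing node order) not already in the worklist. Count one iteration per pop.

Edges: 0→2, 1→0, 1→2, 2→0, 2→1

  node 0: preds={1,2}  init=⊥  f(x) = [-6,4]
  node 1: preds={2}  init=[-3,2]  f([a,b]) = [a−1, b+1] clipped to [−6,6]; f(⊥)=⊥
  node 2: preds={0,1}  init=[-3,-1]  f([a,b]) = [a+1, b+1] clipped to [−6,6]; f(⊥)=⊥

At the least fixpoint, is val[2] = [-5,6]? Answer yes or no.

Worklist (9 pops):
  #1 pop 0: in=[-3,2] → [-6,4] (was ⊥); enqueue []
  #2 pop 1: in=[-3,-1] → [-4,2] (was [-3,2]); enqueue [0]
  #3 pop 2: in=[-6,4] → [-5,5] (was [-3,-1]); enqueue [1]
  #4 pop 0: in=[-5,5] → [-6,4] (no change)
  #5 pop 1: in=[-5,5] → [-6,6] (was [-4,2]); enqueue [0,2]
  #6 pop 0: in=[-6,6] → [-6,4] (no change)
  #7 pop 2: in=[-6,6] → [-5,6] (was [-5,5]); enqueue [0,1]
  #8 pop 0: in=[-6,6] → [-6,4] (no change)
  #9 pop 1: in=[-5,6] → [-6,6] (no change)

Fixpoint:
  val[0] = [-6,4]
  val[1] = [-6,6]
  val[2] = [-5,6]

yes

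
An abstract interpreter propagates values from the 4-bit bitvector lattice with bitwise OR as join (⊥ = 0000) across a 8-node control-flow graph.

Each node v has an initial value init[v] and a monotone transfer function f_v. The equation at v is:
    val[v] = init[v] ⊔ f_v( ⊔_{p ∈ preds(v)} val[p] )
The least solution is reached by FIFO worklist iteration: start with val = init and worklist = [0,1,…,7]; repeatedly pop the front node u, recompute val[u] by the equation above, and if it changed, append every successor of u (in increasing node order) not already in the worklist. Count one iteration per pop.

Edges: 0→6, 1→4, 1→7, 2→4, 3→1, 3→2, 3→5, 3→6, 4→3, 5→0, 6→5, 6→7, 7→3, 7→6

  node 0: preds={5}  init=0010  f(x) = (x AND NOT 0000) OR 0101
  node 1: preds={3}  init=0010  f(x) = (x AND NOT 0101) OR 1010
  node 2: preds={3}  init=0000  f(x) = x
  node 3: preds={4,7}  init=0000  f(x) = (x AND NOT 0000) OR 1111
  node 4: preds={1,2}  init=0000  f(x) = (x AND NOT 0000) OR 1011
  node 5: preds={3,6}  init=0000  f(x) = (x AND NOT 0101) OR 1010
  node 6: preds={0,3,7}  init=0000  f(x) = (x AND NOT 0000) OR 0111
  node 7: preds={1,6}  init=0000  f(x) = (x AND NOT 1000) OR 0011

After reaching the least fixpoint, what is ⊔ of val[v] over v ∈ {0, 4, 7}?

Iteration log — 16 steps:
  step 1. node 0  ⊔preds=0000  new=0111  old=0010  +wl: 
  step 2. node 1  ⊔preds=0000  new=1010  old=0010  +wl: 
  step 3. node 2  ⊔preds=0000  new=0000  stable
  step 4. node 3  ⊔preds=0000  new=1111  old=0000  +wl: 1,2
  step 5. node 4  ⊔preds=1010  new=1011  old=0000  +wl: 3
  step 6. node 5  ⊔preds=1111  new=1010  old=0000  +wl: 0
  step 7. node 6  ⊔preds=1111  new=1111  old=0000  +wl: 5
  step 8. node 7  ⊔preds=1111  new=0111  old=0000  +wl: 6
  step 9. node 1  ⊔preds=1111  new=1010  stable
  step 10. node 2  ⊔preds=1111  new=1111  old=0000  +wl: 4
  step 11. node 3  ⊔preds=1111  new=1111  stable
  step 12. node 0  ⊔preds=1010  new=1111  old=0111  +wl: 
  step 13. node 5  ⊔preds=1111  new=1010  stable
  step 14. node 6  ⊔preds=1111  new=1111  stable
  step 15. node 4  ⊔preds=1111  new=1111  old=1011  +wl: 3
  step 16. node 3  ⊔preds=1111  new=1111  stable

Least fixpoint reached:
  node 0: 1111
  node 1: 1010
  node 2: 1111
  node 3: 1111
  node 4: 1111
  node 5: 1010
  node 6: 1111
  node 7: 0111

1111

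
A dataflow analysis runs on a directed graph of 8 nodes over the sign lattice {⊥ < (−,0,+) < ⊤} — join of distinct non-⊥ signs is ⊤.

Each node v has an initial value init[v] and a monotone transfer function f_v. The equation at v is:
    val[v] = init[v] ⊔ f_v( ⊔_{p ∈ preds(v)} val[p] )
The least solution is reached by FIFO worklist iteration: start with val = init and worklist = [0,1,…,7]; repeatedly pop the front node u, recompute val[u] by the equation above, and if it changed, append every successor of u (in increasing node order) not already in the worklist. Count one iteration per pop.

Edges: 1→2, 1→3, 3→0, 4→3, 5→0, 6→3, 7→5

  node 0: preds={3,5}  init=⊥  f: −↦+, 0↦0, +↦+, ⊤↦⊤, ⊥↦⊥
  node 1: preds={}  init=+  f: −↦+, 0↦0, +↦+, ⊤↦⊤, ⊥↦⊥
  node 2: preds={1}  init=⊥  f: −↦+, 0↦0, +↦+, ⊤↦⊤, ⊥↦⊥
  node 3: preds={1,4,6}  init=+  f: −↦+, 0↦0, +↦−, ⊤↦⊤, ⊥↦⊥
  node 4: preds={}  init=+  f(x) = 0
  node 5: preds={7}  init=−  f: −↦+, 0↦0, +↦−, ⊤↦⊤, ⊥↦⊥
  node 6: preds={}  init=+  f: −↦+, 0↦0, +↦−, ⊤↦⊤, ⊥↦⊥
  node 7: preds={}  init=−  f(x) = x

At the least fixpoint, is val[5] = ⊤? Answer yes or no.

yes

Iteration log — 10 steps:
  step 1. node 0  ⊔preds=⊤  new=⊤  old=⊥  +wl: 
  step 2. node 1  ⊔preds=⊥  new=+  stable
  step 3. node 2  ⊔preds=+  new=+  old=⊥  +wl: 
  step 4. node 3  ⊔preds=+  new=⊤  old=+  +wl: 0
  step 5. node 4  ⊔preds=⊥  new=⊤  old=+  +wl: 3
  step 6. node 5  ⊔preds=−  new=⊤  old=−  +wl: 
  step 7. node 6  ⊔preds=⊥  new=+  stable
  step 8. node 7  ⊔preds=⊥  new=−  stable
  step 9. node 0  ⊔preds=⊤  new=⊤  stable
  step 10. node 3  ⊔preds=⊤  new=⊤  stable

Least fixpoint reached:
  node 0: ⊤
  node 1: +
  node 2: +
  node 3: ⊤
  node 4: ⊤
  node 5: ⊤
  node 6: +
  node 7: −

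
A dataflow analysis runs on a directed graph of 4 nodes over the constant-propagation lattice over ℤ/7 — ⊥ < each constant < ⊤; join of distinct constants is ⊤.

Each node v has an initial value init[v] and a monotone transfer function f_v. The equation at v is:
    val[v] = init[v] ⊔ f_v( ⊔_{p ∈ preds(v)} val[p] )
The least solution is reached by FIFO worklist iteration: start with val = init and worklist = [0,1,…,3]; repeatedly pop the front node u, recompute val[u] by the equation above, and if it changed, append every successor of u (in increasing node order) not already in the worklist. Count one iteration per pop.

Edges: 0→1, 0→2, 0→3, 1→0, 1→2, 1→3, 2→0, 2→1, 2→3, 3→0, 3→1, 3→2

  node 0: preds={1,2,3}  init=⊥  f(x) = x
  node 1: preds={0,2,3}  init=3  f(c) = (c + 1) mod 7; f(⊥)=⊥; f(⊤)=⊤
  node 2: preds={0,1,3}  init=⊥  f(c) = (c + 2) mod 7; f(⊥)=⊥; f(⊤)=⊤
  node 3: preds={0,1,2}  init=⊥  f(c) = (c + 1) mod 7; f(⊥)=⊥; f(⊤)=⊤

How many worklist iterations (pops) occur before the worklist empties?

8

Iteration log — 8 steps:
  step 1. node 0  ⊔preds=3  new=3  old=⊥  +wl: 
  step 2. node 1  ⊔preds=3  new=⊤  old=3  +wl: 0
  step 3. node 2  ⊔preds=⊤  new=⊤  old=⊥  +wl: 1
  step 4. node 3  ⊔preds=⊤  new=⊤  old=⊥  +wl: 2
  step 5. node 0  ⊔preds=⊤  new=⊤  old=3  +wl: 3
  step 6. node 1  ⊔preds=⊤  new=⊤  stable
  step 7. node 2  ⊔preds=⊤  new=⊤  stable
  step 8. node 3  ⊔preds=⊤  new=⊤  stable

Least fixpoint reached:
  node 0: ⊤
  node 1: ⊤
  node 2: ⊤
  node 3: ⊤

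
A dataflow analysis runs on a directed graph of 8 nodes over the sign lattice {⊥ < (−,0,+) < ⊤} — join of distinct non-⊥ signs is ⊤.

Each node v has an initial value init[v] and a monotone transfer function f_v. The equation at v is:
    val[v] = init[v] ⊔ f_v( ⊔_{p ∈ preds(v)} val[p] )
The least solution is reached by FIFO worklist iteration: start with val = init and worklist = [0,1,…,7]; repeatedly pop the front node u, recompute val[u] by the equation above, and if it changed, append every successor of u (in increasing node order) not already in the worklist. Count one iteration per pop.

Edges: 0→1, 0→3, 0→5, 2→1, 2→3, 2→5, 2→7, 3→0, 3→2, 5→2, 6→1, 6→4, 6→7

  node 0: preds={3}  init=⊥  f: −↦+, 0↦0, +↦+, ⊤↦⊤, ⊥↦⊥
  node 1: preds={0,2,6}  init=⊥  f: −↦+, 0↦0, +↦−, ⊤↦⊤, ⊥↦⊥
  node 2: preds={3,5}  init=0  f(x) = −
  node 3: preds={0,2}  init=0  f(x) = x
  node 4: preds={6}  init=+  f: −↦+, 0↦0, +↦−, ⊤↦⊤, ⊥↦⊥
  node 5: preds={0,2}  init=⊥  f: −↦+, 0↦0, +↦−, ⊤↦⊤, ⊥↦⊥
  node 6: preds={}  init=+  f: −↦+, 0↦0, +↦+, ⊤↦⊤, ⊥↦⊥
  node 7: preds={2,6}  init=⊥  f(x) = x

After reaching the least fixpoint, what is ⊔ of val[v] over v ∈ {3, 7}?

Iteration log — 14 steps:
  step 1. node 0  ⊔preds=0  new=0  old=⊥  +wl: 
  step 2. node 1  ⊔preds=⊤  new=⊤  old=⊥  +wl: 
  step 3. node 2  ⊔preds=0  new=⊤  old=0  +wl: 1
  step 4. node 3  ⊔preds=⊤  new=⊤  old=0  +wl: 0,2
  step 5. node 4  ⊔preds=+  new=⊤  old=+  +wl: 
  step 6. node 5  ⊔preds=⊤  new=⊤  old=⊥  +wl: 
  step 7. node 6  ⊔preds=⊥  new=+  stable
  step 8. node 7  ⊔preds=⊤  new=⊤  old=⊥  +wl: 
  step 9. node 1  ⊔preds=⊤  new=⊤  stable
  step 10. node 0  ⊔preds=⊤  new=⊤  old=0  +wl: 1,3,5
  step 11. node 2  ⊔preds=⊤  new=⊤  stable
  step 12. node 1  ⊔preds=⊤  new=⊤  stable
  step 13. node 3  ⊔preds=⊤  new=⊤  stable
  step 14. node 5  ⊔preds=⊤  new=⊤  stable

Least fixpoint reached:
  node 0: ⊤
  node 1: ⊤
  node 2: ⊤
  node 3: ⊤
  node 4: ⊤
  node 5: ⊤
  node 6: +
  node 7: ⊤

⊤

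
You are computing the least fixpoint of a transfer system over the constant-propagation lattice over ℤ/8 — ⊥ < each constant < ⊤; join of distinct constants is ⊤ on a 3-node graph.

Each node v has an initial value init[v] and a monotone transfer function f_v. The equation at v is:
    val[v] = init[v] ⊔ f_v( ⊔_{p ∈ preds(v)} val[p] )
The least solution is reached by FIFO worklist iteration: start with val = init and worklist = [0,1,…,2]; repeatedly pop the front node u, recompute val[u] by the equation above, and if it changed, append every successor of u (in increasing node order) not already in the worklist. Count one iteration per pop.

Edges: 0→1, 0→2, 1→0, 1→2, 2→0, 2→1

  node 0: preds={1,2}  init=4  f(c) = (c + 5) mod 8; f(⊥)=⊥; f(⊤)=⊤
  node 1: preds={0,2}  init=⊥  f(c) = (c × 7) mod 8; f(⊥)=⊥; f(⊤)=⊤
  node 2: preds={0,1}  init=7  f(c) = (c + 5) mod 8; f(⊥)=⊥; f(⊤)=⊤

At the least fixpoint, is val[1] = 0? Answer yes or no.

Trace (6 dequeues):
  [1] u=0 | in 7 | out 4 | ==
  [2] u=1 | in ⊤ | out ⊤ | prev ⊥ | push {0}
  [3] u=2 | in ⊤ | out ⊤ | prev 7 | push {1}
  [4] u=0 | in ⊤ | out ⊤ | prev 4 | push {2}
  [5] u=1 | in ⊤ | out ⊤ | ==
  [6] u=2 | in ⊤ | out ⊤ | ==

Converged values:
  [0] ⊤
  [1] ⊤
  [2] ⊤

no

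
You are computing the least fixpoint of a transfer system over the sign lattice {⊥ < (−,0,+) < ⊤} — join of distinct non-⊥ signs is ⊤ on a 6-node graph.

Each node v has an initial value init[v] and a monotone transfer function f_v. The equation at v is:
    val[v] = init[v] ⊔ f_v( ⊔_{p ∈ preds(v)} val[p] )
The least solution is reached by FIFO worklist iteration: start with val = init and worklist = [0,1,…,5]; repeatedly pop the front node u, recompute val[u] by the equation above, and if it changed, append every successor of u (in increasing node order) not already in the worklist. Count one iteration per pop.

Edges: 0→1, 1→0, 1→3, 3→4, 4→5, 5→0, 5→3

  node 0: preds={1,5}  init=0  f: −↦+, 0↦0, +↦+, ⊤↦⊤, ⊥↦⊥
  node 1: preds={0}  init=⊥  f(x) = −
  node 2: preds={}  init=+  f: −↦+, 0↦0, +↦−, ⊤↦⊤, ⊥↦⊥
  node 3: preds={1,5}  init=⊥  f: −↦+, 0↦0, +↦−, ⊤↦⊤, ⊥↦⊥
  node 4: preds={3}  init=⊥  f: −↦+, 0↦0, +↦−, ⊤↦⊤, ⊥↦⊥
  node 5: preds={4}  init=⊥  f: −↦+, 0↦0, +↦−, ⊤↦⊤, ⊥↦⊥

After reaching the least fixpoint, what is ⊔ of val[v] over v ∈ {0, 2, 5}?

Trace (13 dequeues):
  [1] u=0 | in ⊥ | out 0 | ==
  [2] u=1 | in 0 | out − | prev ⊥ | push {0}
  [3] u=2 | in ⊥ | out + | ==
  [4] u=3 | in − | out + | prev ⊥ | push {}
  [5] u=4 | in + | out − | prev ⊥ | push {}
  [6] u=5 | in − | out + | prev ⊥ | push {3}
  [7] u=0 | in ⊤ | out ⊤ | prev 0 | push {1}
  [8] u=3 | in ⊤ | out ⊤ | prev + | push {4}
  [9] u=1 | in ⊤ | out − | ==
  [10] u=4 | in ⊤ | out ⊤ | prev − | push {5}
  [11] u=5 | in ⊤ | out ⊤ | prev + | push {0,3}
  [12] u=0 | in ⊤ | out ⊤ | ==
  [13] u=3 | in ⊤ | out ⊤ | ==

Converged values:
  [0] ⊤
  [1] −
  [2] +
  [3] ⊤
  [4] ⊤
  [5] ⊤

⊤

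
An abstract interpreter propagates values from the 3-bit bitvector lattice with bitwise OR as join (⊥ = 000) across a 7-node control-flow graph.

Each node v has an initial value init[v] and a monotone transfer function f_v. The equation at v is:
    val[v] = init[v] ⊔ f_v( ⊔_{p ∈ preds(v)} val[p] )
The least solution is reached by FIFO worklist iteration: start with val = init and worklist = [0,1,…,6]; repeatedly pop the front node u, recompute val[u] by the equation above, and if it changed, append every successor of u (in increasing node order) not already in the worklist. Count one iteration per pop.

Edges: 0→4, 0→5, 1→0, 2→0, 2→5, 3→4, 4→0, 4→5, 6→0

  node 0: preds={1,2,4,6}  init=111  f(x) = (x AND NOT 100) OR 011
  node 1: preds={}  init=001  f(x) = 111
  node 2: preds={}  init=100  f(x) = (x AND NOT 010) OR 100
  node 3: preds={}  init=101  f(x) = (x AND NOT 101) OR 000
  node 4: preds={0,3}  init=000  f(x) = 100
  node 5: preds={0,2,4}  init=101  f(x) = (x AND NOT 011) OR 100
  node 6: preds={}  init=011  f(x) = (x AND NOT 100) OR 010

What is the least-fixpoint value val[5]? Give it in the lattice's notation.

Worklist (8 pops):
  #1 pop 0: in=111 → 111 (no change)
  #2 pop 1: in=000 → 111 (was 001); enqueue [0]
  #3 pop 2: in=000 → 100 (no change)
  #4 pop 3: in=000 → 101 (no change)
  #5 pop 4: in=111 → 100 (was 000); enqueue []
  #6 pop 5: in=111 → 101 (no change)
  #7 pop 6: in=000 → 011 (no change)
  #8 pop 0: in=111 → 111 (no change)

Fixpoint:
  val[0] = 111
  val[1] = 111
  val[2] = 100
  val[3] = 101
  val[4] = 100
  val[5] = 101
  val[6] = 011

101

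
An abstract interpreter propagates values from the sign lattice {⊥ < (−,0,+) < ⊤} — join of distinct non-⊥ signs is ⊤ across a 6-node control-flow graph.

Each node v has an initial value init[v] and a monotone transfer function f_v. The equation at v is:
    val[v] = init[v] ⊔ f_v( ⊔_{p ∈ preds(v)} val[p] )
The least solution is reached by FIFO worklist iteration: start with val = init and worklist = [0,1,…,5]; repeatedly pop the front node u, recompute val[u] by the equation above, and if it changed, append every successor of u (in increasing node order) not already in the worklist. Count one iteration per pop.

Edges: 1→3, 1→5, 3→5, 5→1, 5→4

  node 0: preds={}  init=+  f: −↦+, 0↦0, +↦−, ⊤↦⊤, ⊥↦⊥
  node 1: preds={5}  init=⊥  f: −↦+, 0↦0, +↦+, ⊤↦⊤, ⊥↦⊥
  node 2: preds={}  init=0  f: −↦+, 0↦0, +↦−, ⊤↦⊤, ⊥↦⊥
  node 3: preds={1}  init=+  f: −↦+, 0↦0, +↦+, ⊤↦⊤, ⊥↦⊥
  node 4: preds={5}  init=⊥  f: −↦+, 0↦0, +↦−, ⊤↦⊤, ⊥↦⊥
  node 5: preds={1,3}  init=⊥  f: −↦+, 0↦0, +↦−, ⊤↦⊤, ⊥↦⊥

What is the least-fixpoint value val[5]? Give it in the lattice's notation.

−

Iteration log — 10 steps:
  step 1. node 0  ⊔preds=⊥  new=+  stable
  step 2. node 1  ⊔preds=⊥  new=⊥  stable
  step 3. node 2  ⊔preds=⊥  new=0  stable
  step 4. node 3  ⊔preds=⊥  new=+  stable
  step 5. node 4  ⊔preds=⊥  new=⊥  stable
  step 6. node 5  ⊔preds=+  new=−  old=⊥  +wl: 1,4
  step 7. node 1  ⊔preds=−  new=+  old=⊥  +wl: 3,5
  step 8. node 4  ⊔preds=−  new=+  old=⊥  +wl: 
  step 9. node 3  ⊔preds=+  new=+  stable
  step 10. node 5  ⊔preds=+  new=−  stable

Least fixpoint reached:
  node 0: +
  node 1: +
  node 2: 0
  node 3: +
  node 4: +
  node 5: −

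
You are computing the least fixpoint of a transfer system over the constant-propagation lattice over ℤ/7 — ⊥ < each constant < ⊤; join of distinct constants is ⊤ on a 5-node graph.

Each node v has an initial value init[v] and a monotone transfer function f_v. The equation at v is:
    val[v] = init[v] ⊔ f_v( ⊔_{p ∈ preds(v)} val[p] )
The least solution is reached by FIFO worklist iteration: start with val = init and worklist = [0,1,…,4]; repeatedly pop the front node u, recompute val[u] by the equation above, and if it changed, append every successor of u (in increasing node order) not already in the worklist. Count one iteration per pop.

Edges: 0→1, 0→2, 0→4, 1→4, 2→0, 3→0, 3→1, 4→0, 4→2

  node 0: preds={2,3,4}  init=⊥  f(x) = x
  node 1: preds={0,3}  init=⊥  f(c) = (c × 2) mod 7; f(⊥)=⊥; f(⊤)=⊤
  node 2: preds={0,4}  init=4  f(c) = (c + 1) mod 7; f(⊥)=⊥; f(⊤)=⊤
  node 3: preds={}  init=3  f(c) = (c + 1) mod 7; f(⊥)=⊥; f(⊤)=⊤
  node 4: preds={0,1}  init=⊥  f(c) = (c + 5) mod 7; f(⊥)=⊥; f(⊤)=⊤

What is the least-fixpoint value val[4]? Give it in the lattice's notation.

Trace (7 dequeues):
  [1] u=0 | in ⊤ | out ⊤ | prev ⊥ | push {}
  [2] u=1 | in ⊤ | out ⊤ | prev ⊥ | push {}
  [3] u=2 | in ⊤ | out ⊤ | prev 4 | push {0}
  [4] u=3 | in ⊥ | out 3 | ==
  [5] u=4 | in ⊤ | out ⊤ | prev ⊥ | push {2}
  [6] u=0 | in ⊤ | out ⊤ | ==
  [7] u=2 | in ⊤ | out ⊤ | ==

Converged values:
  [0] ⊤
  [1] ⊤
  [2] ⊤
  [3] 3
  [4] ⊤

⊤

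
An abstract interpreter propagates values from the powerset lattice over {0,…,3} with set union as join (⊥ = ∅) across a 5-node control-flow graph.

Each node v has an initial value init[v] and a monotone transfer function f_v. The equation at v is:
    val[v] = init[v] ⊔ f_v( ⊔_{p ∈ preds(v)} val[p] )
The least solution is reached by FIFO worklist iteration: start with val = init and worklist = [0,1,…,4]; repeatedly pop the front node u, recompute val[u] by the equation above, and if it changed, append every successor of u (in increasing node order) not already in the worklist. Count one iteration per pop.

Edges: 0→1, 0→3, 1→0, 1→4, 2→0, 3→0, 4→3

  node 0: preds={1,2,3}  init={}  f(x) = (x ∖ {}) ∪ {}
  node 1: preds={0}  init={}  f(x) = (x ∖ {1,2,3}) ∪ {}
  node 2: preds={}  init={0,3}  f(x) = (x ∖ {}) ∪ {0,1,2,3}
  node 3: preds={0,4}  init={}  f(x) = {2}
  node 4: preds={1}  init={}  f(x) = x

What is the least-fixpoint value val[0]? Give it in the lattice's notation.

{0,1,2,3}

Trace (8 dequeues):
  [1] u=0 | in {0,3} | out {0,3} | prev {} | push {}
  [2] u=1 | in {0,3} | out {0} | prev {} | push {0}
  [3] u=2 | in {} | out {0,1,2,3} | prev {0,3} | push {}
  [4] u=3 | in {0,3} | out {2} | prev {} | push {}
  [5] u=4 | in {0} | out {0} | prev {} | push {3}
  [6] u=0 | in {0,1,2,3} | out {0,1,2,3} | prev {0,3} | push {1}
  [7] u=3 | in {0,1,2,3} | out {2} | ==
  [8] u=1 | in {0,1,2,3} | out {0} | ==

Converged values:
  [0] {0,1,2,3}
  [1] {0}
  [2] {0,1,2,3}
  [3] {2}
  [4] {0}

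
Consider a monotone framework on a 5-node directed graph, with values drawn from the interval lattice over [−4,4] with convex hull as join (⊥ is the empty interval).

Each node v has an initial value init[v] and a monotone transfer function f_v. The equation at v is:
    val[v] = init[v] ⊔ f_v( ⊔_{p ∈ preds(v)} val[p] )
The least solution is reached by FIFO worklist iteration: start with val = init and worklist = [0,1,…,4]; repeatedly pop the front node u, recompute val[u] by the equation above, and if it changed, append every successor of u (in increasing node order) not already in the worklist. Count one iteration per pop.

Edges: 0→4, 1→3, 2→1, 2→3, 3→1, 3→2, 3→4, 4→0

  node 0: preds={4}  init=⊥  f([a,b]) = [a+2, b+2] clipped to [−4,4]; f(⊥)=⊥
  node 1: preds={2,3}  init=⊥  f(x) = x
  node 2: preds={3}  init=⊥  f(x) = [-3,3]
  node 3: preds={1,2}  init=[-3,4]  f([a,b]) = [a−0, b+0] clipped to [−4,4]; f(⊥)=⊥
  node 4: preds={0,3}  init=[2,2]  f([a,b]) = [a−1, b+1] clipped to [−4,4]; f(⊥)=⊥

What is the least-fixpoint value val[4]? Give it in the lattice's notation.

Iteration log — 8 steps:
  step 1. node 0  ⊔preds=[2,2]  new=[4,4]  old=⊥  +wl: 
  step 2. node 1  ⊔preds=[-3,4]  new=[-3,4]  old=⊥  +wl: 
  step 3. node 2  ⊔preds=[-3,4]  new=[-3,3]  old=⊥  +wl: 1
  step 4. node 3  ⊔preds=[-3,4]  new=[-3,4]  stable
  step 5. node 4  ⊔preds=[-3,4]  new=[-4,4]  old=[2,2]  +wl: 0
  step 6. node 1  ⊔preds=[-3,4]  new=[-3,4]  stable
  step 7. node 0  ⊔preds=[-4,4]  new=[-2,4]  old=[4,4]  +wl: 4
  step 8. node 4  ⊔preds=[-3,4]  new=[-4,4]  stable

Least fixpoint reached:
  node 0: [-2,4]
  node 1: [-3,4]
  node 2: [-3,3]
  node 3: [-3,4]
  node 4: [-4,4]

[-4,4]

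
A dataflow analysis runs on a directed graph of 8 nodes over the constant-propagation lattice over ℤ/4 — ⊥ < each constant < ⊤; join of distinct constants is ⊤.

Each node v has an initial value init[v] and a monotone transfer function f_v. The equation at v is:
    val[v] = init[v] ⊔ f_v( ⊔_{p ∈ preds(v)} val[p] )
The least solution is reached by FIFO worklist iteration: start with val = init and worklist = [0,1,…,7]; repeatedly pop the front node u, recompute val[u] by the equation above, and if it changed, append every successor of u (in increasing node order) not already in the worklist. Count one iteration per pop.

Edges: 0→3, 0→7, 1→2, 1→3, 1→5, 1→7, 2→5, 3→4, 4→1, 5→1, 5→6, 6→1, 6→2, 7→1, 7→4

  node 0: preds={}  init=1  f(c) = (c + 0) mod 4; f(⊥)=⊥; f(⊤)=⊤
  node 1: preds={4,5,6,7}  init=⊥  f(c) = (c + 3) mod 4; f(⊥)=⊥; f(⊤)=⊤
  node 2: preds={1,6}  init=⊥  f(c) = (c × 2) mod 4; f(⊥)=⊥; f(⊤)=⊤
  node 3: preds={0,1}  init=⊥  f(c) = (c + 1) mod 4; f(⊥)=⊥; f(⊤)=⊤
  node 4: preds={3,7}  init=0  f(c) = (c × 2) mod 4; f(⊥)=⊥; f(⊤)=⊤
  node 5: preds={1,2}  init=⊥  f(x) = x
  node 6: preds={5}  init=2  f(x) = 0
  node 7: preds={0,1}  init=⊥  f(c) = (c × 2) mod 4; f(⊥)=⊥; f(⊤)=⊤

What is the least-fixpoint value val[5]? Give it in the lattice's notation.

Iteration log — 11 steps:
  step 1. node 0  ⊔preds=⊥  new=1  stable
  step 2. node 1  ⊔preds=⊤  new=⊤  old=⊥  +wl: 
  step 3. node 2  ⊔preds=⊤  new=⊤  old=⊥  +wl: 
  step 4. node 3  ⊔preds=⊤  new=⊤  old=⊥  +wl: 
  step 5. node 4  ⊔preds=⊤  new=⊤  old=0  +wl: 1
  step 6. node 5  ⊔preds=⊤  new=⊤  old=⊥  +wl: 
  step 7. node 6  ⊔preds=⊤  new=⊤  old=2  +wl: 2
  step 8. node 7  ⊔preds=⊤  new=⊤  old=⊥  +wl: 4
  step 9. node 1  ⊔preds=⊤  new=⊤  stable
  step 10. node 2  ⊔preds=⊤  new=⊤  stable
  step 11. node 4  ⊔preds=⊤  new=⊤  stable

Least fixpoint reached:
  node 0: 1
  node 1: ⊤
  node 2: ⊤
  node 3: ⊤
  node 4: ⊤
  node 5: ⊤
  node 6: ⊤
  node 7: ⊤

⊤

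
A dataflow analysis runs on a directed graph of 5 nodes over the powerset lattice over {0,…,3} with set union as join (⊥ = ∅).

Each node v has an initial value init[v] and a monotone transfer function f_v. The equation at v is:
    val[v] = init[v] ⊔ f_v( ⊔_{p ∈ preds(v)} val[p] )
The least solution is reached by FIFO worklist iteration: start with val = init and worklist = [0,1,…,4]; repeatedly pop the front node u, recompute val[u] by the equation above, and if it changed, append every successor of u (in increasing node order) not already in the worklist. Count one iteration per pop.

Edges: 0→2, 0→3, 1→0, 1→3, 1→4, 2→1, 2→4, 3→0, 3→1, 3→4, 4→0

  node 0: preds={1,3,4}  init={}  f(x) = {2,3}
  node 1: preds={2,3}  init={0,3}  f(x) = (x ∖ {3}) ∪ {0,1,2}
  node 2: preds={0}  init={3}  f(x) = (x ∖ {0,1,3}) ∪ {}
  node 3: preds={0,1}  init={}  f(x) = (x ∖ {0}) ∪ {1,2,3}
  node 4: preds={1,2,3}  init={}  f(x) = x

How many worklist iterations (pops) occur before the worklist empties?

Iteration log — 7 steps:
  step 1. node 0  ⊔preds={0,3}  new={2,3}  old={}  +wl: 
  step 2. node 1  ⊔preds={3}  new={0,1,2,3}  old={0,3}  +wl: 0
  step 3. node 2  ⊔preds={2,3}  new={2,3}  old={3}  +wl: 1
  step 4. node 3  ⊔preds={0,1,2,3}  new={1,2,3}  old={}  +wl: 
  step 5. node 4  ⊔preds={0,1,2,3}  new={0,1,2,3}  old={}  +wl: 
  step 6. node 0  ⊔preds={0,1,2,3}  new={2,3}  stable
  step 7. node 1  ⊔preds={1,2,3}  new={0,1,2,3}  stable

Least fixpoint reached:
  node 0: {2,3}
  node 1: {0,1,2,3}
  node 2: {2,3}
  node 3: {1,2,3}
  node 4: {0,1,2,3}

7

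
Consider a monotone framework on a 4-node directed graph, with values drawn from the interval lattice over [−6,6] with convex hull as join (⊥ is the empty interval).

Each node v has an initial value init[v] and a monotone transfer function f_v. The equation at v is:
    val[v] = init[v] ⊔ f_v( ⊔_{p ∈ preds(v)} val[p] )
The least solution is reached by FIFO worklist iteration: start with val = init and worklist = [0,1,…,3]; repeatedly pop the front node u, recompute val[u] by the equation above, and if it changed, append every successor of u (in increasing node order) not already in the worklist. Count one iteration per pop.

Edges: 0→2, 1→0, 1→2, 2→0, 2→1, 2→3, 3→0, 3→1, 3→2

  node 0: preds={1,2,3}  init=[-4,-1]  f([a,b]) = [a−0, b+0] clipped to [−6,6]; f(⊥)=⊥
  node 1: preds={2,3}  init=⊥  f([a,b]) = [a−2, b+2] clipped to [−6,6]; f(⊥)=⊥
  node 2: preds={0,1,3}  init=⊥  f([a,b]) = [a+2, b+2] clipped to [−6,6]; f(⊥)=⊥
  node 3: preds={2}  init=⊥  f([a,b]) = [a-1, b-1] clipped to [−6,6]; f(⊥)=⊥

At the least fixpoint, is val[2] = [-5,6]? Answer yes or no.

no

Trace (21 dequeues):
  [1] u=0 | in ⊥ | out [-4,-1] | ==
  [2] u=1 | in ⊥ | out ⊥ | ==
  [3] u=2 | in [-4,-1] | out [-2,1] | prev ⊥ | push {0,1}
  [4] u=3 | in [-2,1] | out [-3,0] | prev ⊥ | push {2}
  [5] u=0 | in [-3,1] | out [-4,1] | prev [-4,-1] | push {}
  [6] u=1 | in [-3,1] | out [-5,3] | prev ⊥ | push {0}
  [7] u=2 | in [-5,3] | out [-3,5] | prev [-2,1] | push {1,3}
  [8] u=0 | in [-5,5] | out [-5,5] | prev [-4,1] | push {2}
  [9] u=1 | in [-3,5] | out [-5,6] | prev [-5,3] | push {0}
  [10] u=3 | in [-3,5] | out [-4,4] | prev [-3,0] | push {1}
  [11] u=2 | in [-5,6] | out [-3,6] | prev [-3,5] | push {3}
  [12] u=0 | in [-5,6] | out [-5,6] | prev [-5,5] | push {2}
  [13] u=1 | in [-4,6] | out [-6,6] | prev [-5,6] | push {0}
  [14] u=3 | in [-3,6] | out [-4,5] | prev [-4,4] | push {1}
  [15] u=2 | in [-6,6] | out [-4,6] | prev [-3,6] | push {3}
  [16] u=0 | in [-6,6] | out [-6,6] | prev [-5,6] | push {2}
  [17] u=1 | in [-4,6] | out [-6,6] | ==
  [18] u=3 | in [-4,6] | out [-5,5] | prev [-4,5] | push {0,1}
  [19] u=2 | in [-6,6] | out [-4,6] | ==
  [20] u=0 | in [-6,6] | out [-6,6] | ==
  [21] u=1 | in [-5,6] | out [-6,6] | ==

Converged values:
  [0] [-6,6]
  [1] [-6,6]
  [2] [-4,6]
  [3] [-5,5]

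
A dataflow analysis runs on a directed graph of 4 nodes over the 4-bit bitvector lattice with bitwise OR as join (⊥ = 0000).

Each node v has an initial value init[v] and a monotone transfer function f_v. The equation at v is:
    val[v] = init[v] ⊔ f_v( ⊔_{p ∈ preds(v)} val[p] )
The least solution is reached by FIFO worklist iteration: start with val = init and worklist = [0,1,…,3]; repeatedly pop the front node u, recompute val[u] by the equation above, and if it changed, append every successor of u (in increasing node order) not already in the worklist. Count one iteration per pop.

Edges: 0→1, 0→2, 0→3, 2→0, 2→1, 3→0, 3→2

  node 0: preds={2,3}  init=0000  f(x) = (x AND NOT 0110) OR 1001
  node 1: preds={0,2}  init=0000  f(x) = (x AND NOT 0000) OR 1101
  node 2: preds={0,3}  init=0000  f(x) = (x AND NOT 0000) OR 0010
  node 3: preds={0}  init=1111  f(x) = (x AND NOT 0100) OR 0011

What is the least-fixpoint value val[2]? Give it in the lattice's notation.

1111

Trace (6 dequeues):
  [1] u=0 | in 1111 | out 1001 | prev 0000 | push {}
  [2] u=1 | in 1001 | out 1101 | prev 0000 | push {}
  [3] u=2 | in 1111 | out 1111 | prev 0000 | push {0,1}
  [4] u=3 | in 1001 | out 1111 | ==
  [5] u=0 | in 1111 | out 1001 | ==
  [6] u=1 | in 1111 | out 1111 | prev 1101 | push {}

Converged values:
  [0] 1001
  [1] 1111
  [2] 1111
  [3] 1111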